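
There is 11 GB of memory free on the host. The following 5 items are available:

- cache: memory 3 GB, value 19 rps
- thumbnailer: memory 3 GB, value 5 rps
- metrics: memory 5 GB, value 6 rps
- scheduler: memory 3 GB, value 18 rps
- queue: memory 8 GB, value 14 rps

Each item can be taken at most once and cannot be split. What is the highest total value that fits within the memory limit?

43 rps

Check high-value combinations within 11 GB:
- cache+metrics+scheduler: memory 3+5+3=11, value 19+6+18=43
- cache+thumbnailer+scheduler: memory 3+3+3=9, value 19+5+18=42
- cache+scheduler: memory 3+3=6, value 19+18=37
- cache+queue: memory 3+8=11, value 19+14=33
- scheduler+queue: memory 3+8=11, value 18+14=32
Best: 43 rps.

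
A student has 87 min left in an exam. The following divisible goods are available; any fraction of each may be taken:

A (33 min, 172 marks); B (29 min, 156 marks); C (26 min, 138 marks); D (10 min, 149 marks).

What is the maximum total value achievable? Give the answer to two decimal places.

557.67

Take in order of value per unit:
- D (149/10 per unit): all 10 → value 149, running total 149.00
- B (156/29 per unit): all 29 → value 156, running total 305.00
- C (138/26 per unit): all 26 → value 138, running total 443.00
- A (172/33 per unit): 22 of 33 → value 22×172/33 = 114.6667, running total 557.67
Total 557.67.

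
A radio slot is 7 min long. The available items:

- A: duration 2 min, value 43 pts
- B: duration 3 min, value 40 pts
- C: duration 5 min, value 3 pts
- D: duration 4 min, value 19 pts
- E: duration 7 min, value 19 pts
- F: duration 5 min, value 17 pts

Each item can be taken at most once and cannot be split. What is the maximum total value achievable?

This is a 0/1 knapsack; check combinations near the capacity.
- A+B: duration 2+3=5, value 43+40=83
- A+D: duration 2+4=6, value 43+19=62
- A+F: duration 2+5=7, value 43+17=60
- B+D: duration 3+4=7, value 40+19=59
Best: 83 pts.

83 pts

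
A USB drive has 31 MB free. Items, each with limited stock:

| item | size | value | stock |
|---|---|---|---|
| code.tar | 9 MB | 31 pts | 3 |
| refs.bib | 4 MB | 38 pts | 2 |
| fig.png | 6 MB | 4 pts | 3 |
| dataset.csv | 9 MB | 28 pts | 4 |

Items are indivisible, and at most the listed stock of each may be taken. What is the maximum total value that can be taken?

Best selections within size 31 and stock limits:
- 2×code.tar + 2×refs.bib: size 26, value 138
- 1×code.tar + 2×refs.bib + 1×dataset.csv: size 26, value 135
Best: 138 pts.

138 pts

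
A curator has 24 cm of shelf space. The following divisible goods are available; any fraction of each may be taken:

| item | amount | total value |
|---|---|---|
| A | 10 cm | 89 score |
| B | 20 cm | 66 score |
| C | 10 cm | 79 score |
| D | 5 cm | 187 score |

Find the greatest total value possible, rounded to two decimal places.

Take in order of value per unit:
- D (187/5 per unit): all 5 → value 187, running total 187.00
- A (89/10 per unit): all 10 → value 89, running total 276.00
- C (79/10 per unit): 9 of 10 → value 9×79/10 = 71.1000, running total 347.10
Total 347.10.

347.10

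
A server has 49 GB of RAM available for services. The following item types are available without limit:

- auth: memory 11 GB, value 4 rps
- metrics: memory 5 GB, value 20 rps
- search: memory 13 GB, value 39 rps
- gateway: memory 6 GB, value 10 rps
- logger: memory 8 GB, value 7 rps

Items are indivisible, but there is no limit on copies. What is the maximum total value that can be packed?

Best value-per-unit is metrics at 20/5, and filling with it alone uses memory 9×5=45. No mix of the others beats 9×20 = 180.

180 rps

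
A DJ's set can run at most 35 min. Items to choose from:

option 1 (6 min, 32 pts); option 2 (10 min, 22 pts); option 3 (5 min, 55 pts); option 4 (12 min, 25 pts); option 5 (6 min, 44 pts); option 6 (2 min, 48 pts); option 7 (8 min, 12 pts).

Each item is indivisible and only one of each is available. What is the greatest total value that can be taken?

204 pts

Check high-value combinations within 35 min:
- option 1+option 3+option 4+option 5+option 6: duration 6+5+12+6+2=31, value 32+55+25+44+48=204
- option 1+option 2+option 3+option 5+option 6: duration 6+10+5+6+2=29, value 32+22+55+44+48=201
- option 2+option 3+option 4+option 5+option 6: duration 10+5+12+6+2=35, value 22+55+25+44+48=194
Best: 204 pts.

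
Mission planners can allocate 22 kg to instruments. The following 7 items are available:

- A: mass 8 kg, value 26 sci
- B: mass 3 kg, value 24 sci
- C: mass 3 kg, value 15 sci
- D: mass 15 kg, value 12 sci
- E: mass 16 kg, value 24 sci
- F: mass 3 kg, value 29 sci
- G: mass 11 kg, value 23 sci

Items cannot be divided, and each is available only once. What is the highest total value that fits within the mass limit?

This is a 0/1 knapsack; check combinations near the capacity.
- A+B+C+F: mass 8+3+3+3=17, value 26+24+15+29=94
- B+C+F+G: mass 3+3+3+11=20, value 24+15+29+23=91
- A+B+F: mass 8+3+3=14, value 26+24+29=79
- A+F+G: mass 8+3+11=22, value 26+29+23=78
Best: 94 sci.

94 sci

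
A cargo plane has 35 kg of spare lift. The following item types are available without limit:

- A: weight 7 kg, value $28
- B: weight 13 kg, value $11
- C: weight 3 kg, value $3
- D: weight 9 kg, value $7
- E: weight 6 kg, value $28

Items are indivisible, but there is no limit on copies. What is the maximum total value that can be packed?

Best value-per-unit is E at 28/6; filling with it alone gives 5×28 = 140.
Optimal mix: 2×A + 1×C + 3×E → weight 35, value 143.

$143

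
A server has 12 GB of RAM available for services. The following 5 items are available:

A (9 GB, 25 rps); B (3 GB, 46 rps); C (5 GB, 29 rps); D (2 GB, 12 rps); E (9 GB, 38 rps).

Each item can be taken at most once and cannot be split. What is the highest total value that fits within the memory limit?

87 rps

Check high-value combinations within 12 GB:
- B+C+D: memory 3+5+2=10, value 46+29+12=87
- B+E: memory 3+9=12, value 46+38=84
- B+C: memory 3+5=8, value 46+29=75
- A+B: memory 9+3=12, value 25+46=71
- B+D: memory 3+2=5, value 46+12=58
Best: 87 rps.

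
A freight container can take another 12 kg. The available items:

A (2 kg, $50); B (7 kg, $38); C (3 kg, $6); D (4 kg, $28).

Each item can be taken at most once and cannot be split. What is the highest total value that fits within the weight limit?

This is a 0/1 knapsack; check combinations near the capacity.
- A+B+C: weight 2+7+3=12, value 50+38+6=94
- A+B: weight 2+7=9, value 50+38=88
- A+C+D: weight 2+3+4=9, value 50+6+28=84
- A+D: weight 2+4=6, value 50+28=78
- B+D: weight 7+4=11, value 38+28=66
Best: $94.

$94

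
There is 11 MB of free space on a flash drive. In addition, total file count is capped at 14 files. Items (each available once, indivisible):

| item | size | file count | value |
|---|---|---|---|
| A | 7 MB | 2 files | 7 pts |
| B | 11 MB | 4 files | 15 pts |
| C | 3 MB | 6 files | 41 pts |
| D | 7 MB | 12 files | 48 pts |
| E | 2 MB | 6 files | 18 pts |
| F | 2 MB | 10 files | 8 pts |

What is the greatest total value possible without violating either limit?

Feasible sets respecting both limits:
- C+E: size 5, file count 12, value 59
- A+C: size 10, file count 8, value 48
- D: size 7, file count 12, value 48
Best: 59 pts.

59 pts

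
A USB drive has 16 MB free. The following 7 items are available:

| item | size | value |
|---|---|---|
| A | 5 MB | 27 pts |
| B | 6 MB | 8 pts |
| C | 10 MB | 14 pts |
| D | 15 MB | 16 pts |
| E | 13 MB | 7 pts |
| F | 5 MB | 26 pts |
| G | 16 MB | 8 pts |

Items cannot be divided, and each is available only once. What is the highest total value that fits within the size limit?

Check high-value combinations within 16 MB:
- A+B+F: size 5+6+5=16, value 27+8+26=61
- A+F: size 5+5=10, value 27+26=53
- A+C: size 5+10=15, value 27+14=41
- C+F: size 10+5=15, value 14+26=40
Best: 61 pts.

61 pts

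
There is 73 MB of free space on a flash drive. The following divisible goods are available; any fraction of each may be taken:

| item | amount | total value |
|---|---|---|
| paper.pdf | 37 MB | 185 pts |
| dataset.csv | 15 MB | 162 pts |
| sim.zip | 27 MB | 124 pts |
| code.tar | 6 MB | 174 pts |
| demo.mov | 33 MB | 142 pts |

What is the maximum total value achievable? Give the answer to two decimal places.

589.89

Take in order of value per unit:
- code.tar (174/6 per unit): all 6 → value 174, running total 174.00
- dataset.csv (162/15 per unit): all 15 → value 162, running total 336.00
- paper.pdf (185/37 per unit): all 37 → value 185, running total 521.00
- sim.zip (124/27 per unit): 15 of 27 → value 15×124/27 = 68.8889, running total 589.89
Total 589.89.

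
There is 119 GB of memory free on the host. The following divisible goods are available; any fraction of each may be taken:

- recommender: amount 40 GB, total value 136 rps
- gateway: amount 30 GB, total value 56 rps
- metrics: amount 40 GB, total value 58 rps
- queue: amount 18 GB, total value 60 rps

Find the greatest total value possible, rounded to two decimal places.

296.95

Take in order of value per unit:
- recommender (136/40 per unit): all 40 → value 136, running total 136.00
- queue (60/18 per unit): all 18 → value 60, running total 196.00
- gateway (56/30 per unit): all 30 → value 56, running total 252.00
- metrics (58/40 per unit): 31 of 40 → value 31×58/40 = 44.9500, running total 296.95
Total 296.95.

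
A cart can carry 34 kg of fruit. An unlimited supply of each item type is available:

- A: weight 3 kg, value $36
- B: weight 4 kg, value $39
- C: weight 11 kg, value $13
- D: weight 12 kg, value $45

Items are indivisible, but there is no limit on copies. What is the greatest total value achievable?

$399

Best value-per-unit is A at 36/3; filling with it alone gives 11×36 = 396.
Optimal mix: 10×A + 1×B → weight 34, value 399.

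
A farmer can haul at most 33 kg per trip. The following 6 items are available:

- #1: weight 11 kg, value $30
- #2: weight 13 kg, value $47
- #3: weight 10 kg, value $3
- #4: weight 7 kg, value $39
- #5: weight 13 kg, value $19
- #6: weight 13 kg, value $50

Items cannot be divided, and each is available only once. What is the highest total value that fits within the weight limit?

Check high-value combinations within 33 kg:
- #2+#4+#6: weight 13+7+13=33, value 47+39+50=136
- #1+#4+#6: weight 11+7+13=31, value 30+39+50=119
- #1+#2+#4: weight 11+13+7=31, value 30+47+39=116
- #4+#5+#6: weight 7+13+13=33, value 39+19+50=108
Best: $136.

$136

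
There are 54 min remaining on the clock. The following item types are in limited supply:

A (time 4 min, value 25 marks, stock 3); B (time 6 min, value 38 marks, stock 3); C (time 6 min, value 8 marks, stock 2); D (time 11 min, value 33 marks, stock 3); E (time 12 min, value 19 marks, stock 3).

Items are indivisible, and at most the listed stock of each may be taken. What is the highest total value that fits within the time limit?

Top feasible selections:
- 3×A + 3×B + 2×D: time 52, value 255
- 3×A + 3×B + 1×D + 1×E: time 53, value 241
Best: 255 marks.

255 marks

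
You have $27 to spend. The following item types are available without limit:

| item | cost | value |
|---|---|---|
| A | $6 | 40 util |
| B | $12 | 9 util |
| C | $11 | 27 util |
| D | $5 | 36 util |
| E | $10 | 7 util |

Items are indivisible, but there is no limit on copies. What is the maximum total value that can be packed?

188 util

Best value-per-unit is D at 36/5; filling with it alone gives 5×36 = 180.
Optimal mix: 2×A + 3×D → cost 27, value 188.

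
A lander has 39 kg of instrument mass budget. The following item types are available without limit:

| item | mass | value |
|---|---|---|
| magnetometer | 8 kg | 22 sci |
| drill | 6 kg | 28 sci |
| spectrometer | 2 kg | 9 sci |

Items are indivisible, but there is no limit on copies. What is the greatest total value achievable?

177 sci

Best value-per-unit is drill at 28/6; filling with it alone gives 6×28 = 168.
Optimal mix: 6×drill + 1×spectrometer → mass 38, value 177.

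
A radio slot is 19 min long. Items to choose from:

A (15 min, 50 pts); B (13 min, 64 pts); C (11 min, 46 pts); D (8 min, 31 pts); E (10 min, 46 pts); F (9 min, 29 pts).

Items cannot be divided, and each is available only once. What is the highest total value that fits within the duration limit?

Check high-value combinations within 19 min:
- D+E: duration 8+10=18, value 31+46=77
- C+D: duration 11+8=19, value 46+31=77
- E+F: duration 10+9=19, value 46+29=75
- B: duration 13, value 64
Best: 77 pts.

77 pts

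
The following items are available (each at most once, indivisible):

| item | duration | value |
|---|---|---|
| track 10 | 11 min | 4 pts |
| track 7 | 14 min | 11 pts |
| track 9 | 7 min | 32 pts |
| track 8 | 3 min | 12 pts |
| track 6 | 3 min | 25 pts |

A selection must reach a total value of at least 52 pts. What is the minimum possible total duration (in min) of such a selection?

Subsets with value ≥ 52, sorted by total duration:
- track 9+track 6: duration 10, value 57
- track 9+track 8+track 6: duration 13, value 69
Minimum duration: 10 min.

10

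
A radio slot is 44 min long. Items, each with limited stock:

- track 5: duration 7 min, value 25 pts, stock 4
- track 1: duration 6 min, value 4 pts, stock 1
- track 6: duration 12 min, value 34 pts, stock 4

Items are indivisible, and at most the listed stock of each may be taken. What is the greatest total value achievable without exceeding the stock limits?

Top feasible selections:
- 4×track 5 + 1×track 6: duration 40, value 134
- 1×track 5 + 3×track 6: duration 43, value 127
Best: 134 pts.

134 pts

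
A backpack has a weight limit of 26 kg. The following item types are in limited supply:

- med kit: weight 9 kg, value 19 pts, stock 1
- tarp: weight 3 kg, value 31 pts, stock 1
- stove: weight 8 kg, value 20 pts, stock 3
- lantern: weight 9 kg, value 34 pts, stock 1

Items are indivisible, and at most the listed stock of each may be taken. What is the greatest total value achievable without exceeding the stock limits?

Best selections within weight 26 and stock limits:
- 1×tarp + 1×stove + 1×lantern: weight 20, value 85
- 1×med kit + 1×tarp + 1×lantern: weight 21, value 84
- 2×stove + 1×lantern: weight 25, value 74
Best: 85 pts.

85 pts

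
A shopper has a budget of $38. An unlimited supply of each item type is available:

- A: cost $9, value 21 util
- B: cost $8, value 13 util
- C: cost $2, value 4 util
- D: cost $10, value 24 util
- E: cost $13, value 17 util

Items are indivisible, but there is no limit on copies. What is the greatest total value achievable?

Best value-per-unit is D at 24/10; filling with it alone gives 3×24 = 72.
Optimal mix: 2×A + 2×D → cost 38, value 90.

90 util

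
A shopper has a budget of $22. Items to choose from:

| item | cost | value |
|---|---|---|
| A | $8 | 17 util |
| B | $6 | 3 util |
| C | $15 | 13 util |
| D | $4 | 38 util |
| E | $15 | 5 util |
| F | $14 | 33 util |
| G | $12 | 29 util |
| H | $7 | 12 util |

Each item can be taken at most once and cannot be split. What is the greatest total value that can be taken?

71 util

Check high-value combinations within $22:
- D+F: cost 4+14=18, value 38+33=71
- B+D+G: cost 6+4+12=22, value 3+38+29=70
- D+G: cost 4+12=16, value 38+29=67
- A+D+H: cost 8+4+7=19, value 17+38+12=67
- A+B+D: cost 8+6+4=18, value 17+3+38=58
Best: 71 util.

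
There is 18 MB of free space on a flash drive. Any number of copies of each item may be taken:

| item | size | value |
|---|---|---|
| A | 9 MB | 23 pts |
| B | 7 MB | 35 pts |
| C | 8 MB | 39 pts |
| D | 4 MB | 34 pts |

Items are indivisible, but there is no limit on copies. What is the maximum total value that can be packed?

136 pts

Best value-per-unit is D at 34/4, and filling with it alone uses size 4×4=16. No mix of the others beats 4×34 = 136.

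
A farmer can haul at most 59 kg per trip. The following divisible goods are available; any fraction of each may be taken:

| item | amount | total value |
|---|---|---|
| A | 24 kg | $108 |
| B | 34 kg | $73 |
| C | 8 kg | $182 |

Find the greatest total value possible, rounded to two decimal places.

347.97

Take in order of value per unit:
- C (182/8 per unit): all 8 → value 182, running total 182.00
- A (108/24 per unit): all 24 → value 108, running total 290.00
- B (73/34 per unit): 27 of 34 → value 27×73/34 = 57.9706, running total 347.97
Total 347.97.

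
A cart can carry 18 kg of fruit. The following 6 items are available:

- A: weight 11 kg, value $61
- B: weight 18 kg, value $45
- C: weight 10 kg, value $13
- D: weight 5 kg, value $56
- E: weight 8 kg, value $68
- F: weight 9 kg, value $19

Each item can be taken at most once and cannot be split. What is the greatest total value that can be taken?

$124

Check high-value combinations within 18 kg:
- D+E: weight 5+8=13, value 56+68=124
- A+D: weight 11+5=16, value 61+56=117
- E+F: weight 8+9=17, value 68+19=87
- C+E: weight 10+8=18, value 13+68=81
Best: $124.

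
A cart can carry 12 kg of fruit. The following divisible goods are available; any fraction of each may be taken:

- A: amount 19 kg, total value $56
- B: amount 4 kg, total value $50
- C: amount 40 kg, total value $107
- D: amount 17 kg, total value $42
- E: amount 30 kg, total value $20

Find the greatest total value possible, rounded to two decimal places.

73.58

Take in order of value per unit:
- B (50/4 per unit): all 4 → value 50, running total 50.00
- A (56/19 per unit): 8 of 19 → value 8×56/19 = 23.5789, running total 73.58
Total 73.58.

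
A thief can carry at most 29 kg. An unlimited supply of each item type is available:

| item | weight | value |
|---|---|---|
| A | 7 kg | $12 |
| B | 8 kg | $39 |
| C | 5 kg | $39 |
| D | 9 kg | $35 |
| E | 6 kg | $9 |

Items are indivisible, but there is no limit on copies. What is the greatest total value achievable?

$195

Best value-per-unit is C at 39/5; filling with it alone gives 5×39 = 195.
Optimal mix: 1×B + 4×C → weight 28, value 195.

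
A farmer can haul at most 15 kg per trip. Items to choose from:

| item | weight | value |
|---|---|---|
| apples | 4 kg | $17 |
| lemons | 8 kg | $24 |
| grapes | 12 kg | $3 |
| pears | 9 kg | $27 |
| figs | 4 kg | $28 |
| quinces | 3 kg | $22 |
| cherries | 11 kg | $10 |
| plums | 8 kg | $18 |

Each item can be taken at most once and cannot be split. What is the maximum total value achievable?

$74

This is a 0/1 knapsack; check combinations near the capacity.
- lemons+figs+quinces: weight 8+4+3=15, value 24+28+22=74
- figs+quinces+plums: weight 4+3+8=15, value 28+22+18=68
- apples+figs+quinces: weight 4+4+3=11, value 17+28+22=67
- apples+lemons+quinces: weight 4+8+3=15, value 17+24+22=63
- apples+quinces+plums: weight 4+3+8=15, value 17+22+18=57
Best: $74.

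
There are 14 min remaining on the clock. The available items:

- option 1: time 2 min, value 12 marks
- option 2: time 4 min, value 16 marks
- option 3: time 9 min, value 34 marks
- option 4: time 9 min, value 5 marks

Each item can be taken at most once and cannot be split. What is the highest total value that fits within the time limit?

Check high-value combinations within 14 min:
- option 2+option 3: time 4+9=13, value 16+34=50
- option 1+option 3: time 2+9=11, value 12+34=46
- option 3: time 9, value 34
- option 1+option 2: time 2+4=6, value 12+16=28
Best: 50 marks.

50 marks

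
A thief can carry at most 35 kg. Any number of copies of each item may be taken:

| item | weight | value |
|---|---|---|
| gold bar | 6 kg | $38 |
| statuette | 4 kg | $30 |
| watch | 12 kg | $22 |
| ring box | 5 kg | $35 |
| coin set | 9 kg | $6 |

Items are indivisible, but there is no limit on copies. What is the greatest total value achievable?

$255

Best value-per-unit is statuette at 30/4; filling with it alone gives 8×30 = 240.
Optimal mix: 5×statuette + 3×ring box → weight 35, value 255.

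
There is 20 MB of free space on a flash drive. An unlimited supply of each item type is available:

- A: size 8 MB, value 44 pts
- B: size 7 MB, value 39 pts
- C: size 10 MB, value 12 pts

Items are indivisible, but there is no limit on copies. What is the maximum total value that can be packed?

Best value-per-unit is B at 39/7; filling with it alone gives 2×39 = 78.
Optimal mix: 2×A → size 16, value 88.

88 pts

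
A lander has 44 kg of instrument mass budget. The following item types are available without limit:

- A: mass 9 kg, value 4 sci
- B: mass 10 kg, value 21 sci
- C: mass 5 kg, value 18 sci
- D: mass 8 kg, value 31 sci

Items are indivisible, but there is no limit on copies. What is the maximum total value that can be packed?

Best value-per-unit is D at 31/8; filling with it alone gives 5×31 = 155.
Optimal mix: 4×C + 3×D → mass 44, value 165.

165 sci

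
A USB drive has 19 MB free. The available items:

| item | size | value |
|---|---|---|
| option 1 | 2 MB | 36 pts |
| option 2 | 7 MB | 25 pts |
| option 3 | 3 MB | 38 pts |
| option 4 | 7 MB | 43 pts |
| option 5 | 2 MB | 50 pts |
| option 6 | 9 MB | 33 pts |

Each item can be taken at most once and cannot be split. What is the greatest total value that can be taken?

This is a 0/1 knapsack; check combinations near the capacity.
- option 1+option 3+option 4+option 5: size 2+3+7+2=14, value 36+38+43+50=167
- option 1+option 3+option 5+option 6: size 2+3+2+9=16, value 36+38+50+33=157
- option 2+option 3+option 4+option 5: size 7+3+7+2=19, value 25+38+43+50=156
Best: 167 pts.

167 pts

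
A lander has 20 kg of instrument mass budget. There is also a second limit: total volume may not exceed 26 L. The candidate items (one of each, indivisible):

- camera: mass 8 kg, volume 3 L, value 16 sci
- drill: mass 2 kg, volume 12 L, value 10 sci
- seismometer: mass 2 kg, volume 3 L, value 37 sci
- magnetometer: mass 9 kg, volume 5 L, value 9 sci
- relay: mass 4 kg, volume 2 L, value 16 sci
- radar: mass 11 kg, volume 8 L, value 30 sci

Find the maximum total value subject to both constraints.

Feasible sets respecting both limits:
- drill+seismometer+relay+radar: mass 19, volume 25, value 93
- seismometer+relay+radar: mass 17, volume 13, value 83
- camera+drill+seismometer+relay: mass 16, volume 20, value 79
- drill+seismometer+radar: mass 15, volume 23, value 77
Best: 93 sci.

93 sci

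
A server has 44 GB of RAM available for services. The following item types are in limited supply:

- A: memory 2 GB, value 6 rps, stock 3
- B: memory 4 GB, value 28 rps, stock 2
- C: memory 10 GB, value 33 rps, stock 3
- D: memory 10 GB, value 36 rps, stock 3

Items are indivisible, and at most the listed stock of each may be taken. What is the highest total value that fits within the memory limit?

182 rps

Best selections within memory 44 and stock limits:
- 3×A + 2×B + 3×D: memory 44, value 182
- 3×A + 2×B + 1×C + 2×D: memory 44, value 179
Best: 182 rps.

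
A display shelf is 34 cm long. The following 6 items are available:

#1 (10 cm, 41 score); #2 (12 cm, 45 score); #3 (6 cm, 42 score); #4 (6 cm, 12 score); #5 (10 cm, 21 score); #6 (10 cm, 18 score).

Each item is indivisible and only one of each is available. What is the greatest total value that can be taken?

140 score

Check high-value combinations within 34 cm:
- #1+#2+#3+#4: length 10+12+6+6=34, value 41+45+42+12=140
- #1+#2+#3: length 10+12+6=28, value 41+45+42=128
- #2+#3+#4+#5: length 12+6+6+10=34, value 45+42+12+21=120
Best: 140 score.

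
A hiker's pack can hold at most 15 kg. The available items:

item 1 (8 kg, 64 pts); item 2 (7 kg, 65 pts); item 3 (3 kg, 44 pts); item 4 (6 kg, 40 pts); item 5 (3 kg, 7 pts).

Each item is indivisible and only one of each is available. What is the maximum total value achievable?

129 pts

Check high-value combinations within 15 kg:
- item 1+item 2: weight 8+7=15, value 64+65=129
- item 2+item 3+item 5: weight 7+3+3=13, value 65+44+7=116
- item 1+item 3+item 5: weight 8+3+3=14, value 64+44+7=115
- item 2+item 3: weight 7+3=10, value 65+44=109
- item 1+item 3: weight 8+3=11, value 64+44=108
Best: 129 pts.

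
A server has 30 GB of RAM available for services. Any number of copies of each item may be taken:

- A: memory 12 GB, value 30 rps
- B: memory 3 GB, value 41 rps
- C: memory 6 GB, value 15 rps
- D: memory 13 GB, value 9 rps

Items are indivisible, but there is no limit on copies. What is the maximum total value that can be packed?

Best value-per-unit is B at 41/3, and filling with it alone uses memory 10×3=30. No mix of the others beats 10×41 = 410.

410 rps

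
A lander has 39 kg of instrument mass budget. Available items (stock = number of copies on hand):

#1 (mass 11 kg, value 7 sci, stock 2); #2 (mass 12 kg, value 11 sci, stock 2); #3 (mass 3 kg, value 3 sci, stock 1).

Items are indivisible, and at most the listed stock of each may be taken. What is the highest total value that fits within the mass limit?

Top feasible selections:
- 1×#1 + 2×#2 + 1×#3: mass 38, value 32
- 1×#1 + 2×#2: mass 35, value 29
Best: 32 sci.

32 sci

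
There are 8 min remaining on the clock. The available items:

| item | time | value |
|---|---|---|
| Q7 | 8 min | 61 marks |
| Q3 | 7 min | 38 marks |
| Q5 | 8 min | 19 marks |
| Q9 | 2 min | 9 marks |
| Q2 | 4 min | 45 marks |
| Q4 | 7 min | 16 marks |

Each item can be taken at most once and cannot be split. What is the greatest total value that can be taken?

61 marks

Check high-value combinations within 8 min:
- Q7: time 8, value 61
- Q9+Q2: time 2+4=6, value 9+45=54
- Q2: time 4, value 45
- Q3: time 7, value 38
Best: 61 marks.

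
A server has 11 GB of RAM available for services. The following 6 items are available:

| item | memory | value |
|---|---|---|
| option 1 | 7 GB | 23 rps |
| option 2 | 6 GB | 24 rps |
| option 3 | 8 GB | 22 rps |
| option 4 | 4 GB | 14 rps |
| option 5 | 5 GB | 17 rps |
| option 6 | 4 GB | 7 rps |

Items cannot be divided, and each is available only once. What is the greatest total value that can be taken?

This is a 0/1 knapsack; check combinations near the capacity.
- option 2+option 5: memory 6+5=11, value 24+17=41
- option 2+option 4: memory 6+4=10, value 24+14=38
- option 1+option 4: memory 7+4=11, value 23+14=37
- option 4+option 5: memory 4+5=9, value 14+17=31
- option 2+option 6: memory 6+4=10, value 24+7=31
Best: 41 rps.

41 rps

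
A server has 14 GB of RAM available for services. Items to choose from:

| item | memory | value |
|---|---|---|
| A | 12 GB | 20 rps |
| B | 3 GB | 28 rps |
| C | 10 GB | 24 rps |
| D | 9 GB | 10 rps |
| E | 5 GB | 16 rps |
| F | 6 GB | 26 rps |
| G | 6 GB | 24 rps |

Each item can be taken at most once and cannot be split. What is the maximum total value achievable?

Check high-value combinations within 14 GB:
- B+E+F: memory 3+5+6=14, value 28+16+26=70
- B+E+G: memory 3+5+6=14, value 28+16+24=68
- B+F: memory 3+6=9, value 28+26=54
- B+G: memory 3+6=9, value 28+24=52
- B+C: memory 3+10=13, value 28+24=52
Best: 70 rps.

70 rps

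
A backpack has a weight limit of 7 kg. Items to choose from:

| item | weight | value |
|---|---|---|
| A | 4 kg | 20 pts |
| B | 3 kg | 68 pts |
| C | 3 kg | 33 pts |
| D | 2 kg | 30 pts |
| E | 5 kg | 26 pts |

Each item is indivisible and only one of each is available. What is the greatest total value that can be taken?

This is a 0/1 knapsack; check combinations near the capacity.
- B+C: weight 3+3=6, value 68+33=101
- B+D: weight 3+2=5, value 68+30=98
- A+B: weight 4+3=7, value 20+68=88
- B: weight 3, value 68
- C+D: weight 3+2=5, value 33+30=63
Best: 101 pts.

101 pts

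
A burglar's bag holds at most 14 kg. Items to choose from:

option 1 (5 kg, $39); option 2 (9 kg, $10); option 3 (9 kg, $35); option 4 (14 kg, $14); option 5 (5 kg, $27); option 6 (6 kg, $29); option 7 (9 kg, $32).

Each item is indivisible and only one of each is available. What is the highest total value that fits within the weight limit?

Check high-value combinations within 14 kg:
- option 1+option 3: weight 5+9=14, value 39+35=74
- option 1+option 7: weight 5+9=14, value 39+32=71
- option 1+option 6: weight 5+6=11, value 39+29=68
- option 1+option 5: weight 5+5=10, value 39+27=66
Best: $74.

$74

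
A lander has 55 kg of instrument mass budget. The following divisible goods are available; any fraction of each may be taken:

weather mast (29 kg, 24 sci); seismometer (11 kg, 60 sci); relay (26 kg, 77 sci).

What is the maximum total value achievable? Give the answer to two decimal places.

Take in order of value per unit:
- seismometer (60/11 per unit): all 11 → value 60, running total 60.00
- relay (77/26 per unit): all 26 → value 77, running total 137.00
- weather mast (24/29 per unit): 18 of 29 → value 18×24/29 = 14.8966, running total 151.90
Total 151.90.

151.90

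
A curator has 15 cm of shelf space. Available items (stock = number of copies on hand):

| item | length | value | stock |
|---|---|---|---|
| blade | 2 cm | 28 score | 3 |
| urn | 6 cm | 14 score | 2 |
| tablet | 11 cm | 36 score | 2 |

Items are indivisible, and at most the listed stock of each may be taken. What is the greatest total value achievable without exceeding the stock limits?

98 score

Top feasible selections:
- 3×blade + 1×urn: length 12, value 98
- 2×blade + 1×tablet: length 15, value 92
- 3×blade: length 6, value 84
- 2×blade + 1×urn: length 10, value 70
Best: 98 score.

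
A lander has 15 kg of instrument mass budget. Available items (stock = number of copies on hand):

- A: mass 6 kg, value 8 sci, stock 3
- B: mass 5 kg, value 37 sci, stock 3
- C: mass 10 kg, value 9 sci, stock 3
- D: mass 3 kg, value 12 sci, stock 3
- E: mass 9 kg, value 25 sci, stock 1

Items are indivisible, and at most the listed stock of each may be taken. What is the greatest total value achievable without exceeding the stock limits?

111 sci

Best selections within mass 15 and stock limits:
- 3×B: mass 15, value 111
- 2×B + 1×D: mass 13, value 86
Best: 111 sci.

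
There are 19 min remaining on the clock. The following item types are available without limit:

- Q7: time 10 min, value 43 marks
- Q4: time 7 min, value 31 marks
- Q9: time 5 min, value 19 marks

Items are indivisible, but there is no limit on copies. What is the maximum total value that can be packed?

Best value-per-unit is Q4 at 31/7; filling with it alone gives 2×31 = 62.
Optimal mix: 2×Q4 + 1×Q9 → time 19, value 81.

81 marks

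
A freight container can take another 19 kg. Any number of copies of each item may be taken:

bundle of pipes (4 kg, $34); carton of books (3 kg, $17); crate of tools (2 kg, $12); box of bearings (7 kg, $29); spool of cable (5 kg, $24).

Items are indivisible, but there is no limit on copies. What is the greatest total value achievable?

Best value-per-unit is bundle of pipes at 34/4; filling with it alone gives 4×34 = 136.
Optimal mix: 4×bundle of pipes + 1×carton of books → weight 19, value 153.

$153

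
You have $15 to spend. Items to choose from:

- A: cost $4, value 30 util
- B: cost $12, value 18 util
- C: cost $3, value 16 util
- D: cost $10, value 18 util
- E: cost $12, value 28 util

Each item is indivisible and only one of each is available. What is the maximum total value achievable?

Check high-value combinations within $15:
- A+D: cost 4+10=14, value 30+18=48
- A+C: cost 4+3=7, value 30+16=46
- C+E: cost 3+12=15, value 16+28=44
Best: 48 util.

48 util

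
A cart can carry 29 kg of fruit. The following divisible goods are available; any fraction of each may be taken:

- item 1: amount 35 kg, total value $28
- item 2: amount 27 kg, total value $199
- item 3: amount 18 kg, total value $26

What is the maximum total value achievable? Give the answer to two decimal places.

201.89

Take in order of value per unit:
- item 2 (199/27 per unit): all 27 → value 199, running total 199.00
- item 3 (26/18 per unit): 2 of 18 → value 2×26/18 = 2.8889, running total 201.89
Total 201.89.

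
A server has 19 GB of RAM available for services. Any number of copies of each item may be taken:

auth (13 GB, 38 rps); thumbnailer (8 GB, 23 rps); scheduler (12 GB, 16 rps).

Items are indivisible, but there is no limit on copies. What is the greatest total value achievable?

46 rps

Best value-per-unit is auth at 38/13; filling with it alone gives 1×38 = 38.
Optimal mix: 2×thumbnailer → memory 16, value 46.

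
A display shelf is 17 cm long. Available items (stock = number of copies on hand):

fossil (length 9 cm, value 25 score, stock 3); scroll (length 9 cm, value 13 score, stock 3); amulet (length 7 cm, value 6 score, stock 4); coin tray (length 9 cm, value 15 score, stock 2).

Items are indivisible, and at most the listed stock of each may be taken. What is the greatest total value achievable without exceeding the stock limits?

Best selections within length 17 and stock limits:
- 1×fossil + 1×amulet: length 16, value 31
- 1×fossil: length 9, value 25
- 1×amulet + 1×coin tray: length 16, value 21
- 1×scroll + 1×amulet: length 16, value 19
Best: 31 score.

31 score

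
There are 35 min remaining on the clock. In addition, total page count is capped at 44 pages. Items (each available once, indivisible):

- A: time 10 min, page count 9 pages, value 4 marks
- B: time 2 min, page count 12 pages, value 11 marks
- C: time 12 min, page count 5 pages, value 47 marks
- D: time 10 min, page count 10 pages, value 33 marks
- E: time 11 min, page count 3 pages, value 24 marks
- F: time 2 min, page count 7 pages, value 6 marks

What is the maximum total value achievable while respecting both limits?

Feasible sets respecting both limits:
- B+C+D+E: time 35, page count 30, value 115
- C+D+E+F: time 35, page count 25, value 110
- C+D+E: time 33, page count 18, value 104
Best: 115 marks.

115 marks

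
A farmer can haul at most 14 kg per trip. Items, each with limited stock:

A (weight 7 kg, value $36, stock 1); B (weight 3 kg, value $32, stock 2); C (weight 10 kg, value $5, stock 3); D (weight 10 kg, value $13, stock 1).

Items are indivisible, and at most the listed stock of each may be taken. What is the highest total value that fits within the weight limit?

Best selections within weight 14 and stock limits:
- 1×A + 2×B: weight 13, value 100
- 1×A + 1×B: weight 10, value 68
- 2×B: weight 6, value 64
Best: $100.

$100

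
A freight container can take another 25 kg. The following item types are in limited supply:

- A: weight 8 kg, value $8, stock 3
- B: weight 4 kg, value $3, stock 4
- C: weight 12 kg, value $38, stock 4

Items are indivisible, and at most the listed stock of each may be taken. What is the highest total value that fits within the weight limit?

Best selections within weight 25 and stock limits:
- 2×C: weight 24, value 76
- 1×A + 1×B + 1×C: weight 24, value 49
- 3×B + 1×C: weight 24, value 47
- 1×A + 1×C: weight 20, value 46
Best: $76.

$76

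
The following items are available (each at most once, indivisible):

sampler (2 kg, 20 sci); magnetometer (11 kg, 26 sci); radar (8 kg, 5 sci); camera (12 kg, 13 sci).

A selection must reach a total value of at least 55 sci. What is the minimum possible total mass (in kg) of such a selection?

Subsets with value ≥ 55, sorted by total mass:
- sampler+magnetometer+camera: mass 25, value 59
- sampler+magnetometer+radar+camera: mass 33, value 64
Minimum mass: 25 kg.

25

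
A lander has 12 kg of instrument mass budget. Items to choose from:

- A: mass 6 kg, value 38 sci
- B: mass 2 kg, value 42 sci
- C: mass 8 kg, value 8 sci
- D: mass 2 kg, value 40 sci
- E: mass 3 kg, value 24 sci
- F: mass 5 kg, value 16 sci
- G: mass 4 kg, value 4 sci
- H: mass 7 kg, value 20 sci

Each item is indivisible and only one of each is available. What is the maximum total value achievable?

122 sci

This is a 0/1 knapsack; check combinations near the capacity.
- B+D+E+F: mass 2+2+3+5=12, value 42+40+24+16=122
- A+B+D: mass 6+2+2=10, value 38+42+40=120
- B+D+E+G: mass 2+2+3+4=11, value 42+40+24+4=110
- B+D+E: mass 2+2+3=7, value 42+40+24=106
- A+B+E: mass 6+2+3=11, value 38+42+24=104
Best: 122 sci.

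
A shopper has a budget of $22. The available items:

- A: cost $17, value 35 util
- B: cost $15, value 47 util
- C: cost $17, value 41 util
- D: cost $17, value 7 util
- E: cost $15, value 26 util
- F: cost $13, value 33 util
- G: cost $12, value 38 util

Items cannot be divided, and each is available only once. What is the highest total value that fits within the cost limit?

Check high-value combinations within $22:
- B: cost 15, value 47
- C: cost 17, value 41
- G: cost 12, value 38
- A: cost 17, value 35
- F: cost 13, value 33
Best: 47 util.

47 util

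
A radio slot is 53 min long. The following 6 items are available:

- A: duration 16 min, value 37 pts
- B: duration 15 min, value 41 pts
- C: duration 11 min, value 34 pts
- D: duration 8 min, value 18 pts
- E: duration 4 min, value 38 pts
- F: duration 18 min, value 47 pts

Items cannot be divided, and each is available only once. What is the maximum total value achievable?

163 pts

Check high-value combinations within 53 min:
- A+B+E+F: duration 16+15+4+18=53, value 37+41+38+47=163
- B+C+E+F: duration 15+11+4+18=48, value 41+34+38+47=160
- A+C+E+F: duration 16+11+4+18=49, value 37+34+38+47=156
- A+B+C+E: duration 16+15+11+4=46, value 37+41+34+38=150
Best: 163 pts.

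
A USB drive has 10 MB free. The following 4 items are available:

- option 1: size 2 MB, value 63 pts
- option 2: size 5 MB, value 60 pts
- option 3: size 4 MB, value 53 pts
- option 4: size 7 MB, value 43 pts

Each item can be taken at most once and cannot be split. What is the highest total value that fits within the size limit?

Check high-value combinations within 10 MB:
- option 1+option 2: size 2+5=7, value 63+60=123
- option 1+option 3: size 2+4=6, value 63+53=116
- option 2+option 3: size 5+4=9, value 60+53=113
Best: 123 pts.

123 pts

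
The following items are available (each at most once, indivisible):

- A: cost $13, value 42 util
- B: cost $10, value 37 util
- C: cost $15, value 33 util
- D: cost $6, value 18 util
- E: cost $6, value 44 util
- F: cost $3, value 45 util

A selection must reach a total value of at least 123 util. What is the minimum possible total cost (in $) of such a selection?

19

Subsets with value ≥ 123, sorted by total cost:
- B+E+F: cost 19, value 126
- A+E+F: cost 22, value 131
Minimum cost: 19 $.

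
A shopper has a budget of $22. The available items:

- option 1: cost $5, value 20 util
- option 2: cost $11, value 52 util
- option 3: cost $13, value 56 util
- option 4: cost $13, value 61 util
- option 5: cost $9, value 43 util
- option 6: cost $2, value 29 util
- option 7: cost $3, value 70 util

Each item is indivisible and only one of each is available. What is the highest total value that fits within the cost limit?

Check high-value combinations within $22:
- option 1+option 2+option 6+option 7: cost 5+11+2+3=21, value 20+52+29+70=171
- option 1+option 5+option 6+option 7: cost 5+9+2+3=19, value 20+43+29+70=162
- option 4+option 6+option 7: cost 13+2+3=18, value 61+29+70=160
- option 3+option 6+option 7: cost 13+2+3=18, value 56+29+70=155
Best: 171 util.

171 util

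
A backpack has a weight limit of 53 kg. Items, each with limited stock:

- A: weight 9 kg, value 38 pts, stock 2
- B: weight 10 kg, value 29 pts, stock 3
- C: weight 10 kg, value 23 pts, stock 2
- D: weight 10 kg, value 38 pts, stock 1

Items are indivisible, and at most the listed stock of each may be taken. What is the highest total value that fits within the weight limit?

172 pts

Best selections within weight 53 and stock limits:
- 2×A + 2×B + 1×D: weight 48, value 172
- 2×A + 1×B + 1×C + 1×D: weight 48, value 166
Best: 172 pts.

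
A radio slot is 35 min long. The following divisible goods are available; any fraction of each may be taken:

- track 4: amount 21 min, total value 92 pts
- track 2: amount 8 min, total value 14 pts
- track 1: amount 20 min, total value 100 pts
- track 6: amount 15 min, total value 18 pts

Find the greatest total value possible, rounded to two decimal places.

165.71

Take in order of value per unit:
- track 1 (100/20 per unit): all 20 → value 100, running total 100.00
- track 4 (92/21 per unit): 15 of 21 → value 15×92/21 = 65.7143, running total 165.71
Total 165.71.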